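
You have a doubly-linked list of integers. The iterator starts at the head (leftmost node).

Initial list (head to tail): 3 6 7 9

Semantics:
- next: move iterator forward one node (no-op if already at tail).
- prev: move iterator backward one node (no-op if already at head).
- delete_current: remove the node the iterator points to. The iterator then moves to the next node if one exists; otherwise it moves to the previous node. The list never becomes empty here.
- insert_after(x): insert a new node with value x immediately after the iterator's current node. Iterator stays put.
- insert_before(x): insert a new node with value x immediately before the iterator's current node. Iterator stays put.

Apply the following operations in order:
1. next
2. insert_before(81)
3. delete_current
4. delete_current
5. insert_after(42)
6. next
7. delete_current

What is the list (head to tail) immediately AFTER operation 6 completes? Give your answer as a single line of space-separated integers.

After 1 (next): list=[3, 6, 7, 9] cursor@6
After 2 (insert_before(81)): list=[3, 81, 6, 7, 9] cursor@6
After 3 (delete_current): list=[3, 81, 7, 9] cursor@7
After 4 (delete_current): list=[3, 81, 9] cursor@9
After 5 (insert_after(42)): list=[3, 81, 9, 42] cursor@9
After 6 (next): list=[3, 81, 9, 42] cursor@42

Answer: 3 81 9 42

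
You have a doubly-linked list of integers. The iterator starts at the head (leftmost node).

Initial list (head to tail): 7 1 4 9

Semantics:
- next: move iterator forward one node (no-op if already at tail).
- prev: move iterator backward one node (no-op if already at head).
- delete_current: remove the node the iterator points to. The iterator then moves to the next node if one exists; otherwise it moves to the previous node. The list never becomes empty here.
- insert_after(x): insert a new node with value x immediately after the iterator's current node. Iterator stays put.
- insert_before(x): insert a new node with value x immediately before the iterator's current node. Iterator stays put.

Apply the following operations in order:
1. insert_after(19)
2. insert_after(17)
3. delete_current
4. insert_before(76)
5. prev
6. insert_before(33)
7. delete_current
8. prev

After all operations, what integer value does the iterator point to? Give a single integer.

Answer: 33

Derivation:
After 1 (insert_after(19)): list=[7, 19, 1, 4, 9] cursor@7
After 2 (insert_after(17)): list=[7, 17, 19, 1, 4, 9] cursor@7
After 3 (delete_current): list=[17, 19, 1, 4, 9] cursor@17
After 4 (insert_before(76)): list=[76, 17, 19, 1, 4, 9] cursor@17
After 5 (prev): list=[76, 17, 19, 1, 4, 9] cursor@76
After 6 (insert_before(33)): list=[33, 76, 17, 19, 1, 4, 9] cursor@76
After 7 (delete_current): list=[33, 17, 19, 1, 4, 9] cursor@17
After 8 (prev): list=[33, 17, 19, 1, 4, 9] cursor@33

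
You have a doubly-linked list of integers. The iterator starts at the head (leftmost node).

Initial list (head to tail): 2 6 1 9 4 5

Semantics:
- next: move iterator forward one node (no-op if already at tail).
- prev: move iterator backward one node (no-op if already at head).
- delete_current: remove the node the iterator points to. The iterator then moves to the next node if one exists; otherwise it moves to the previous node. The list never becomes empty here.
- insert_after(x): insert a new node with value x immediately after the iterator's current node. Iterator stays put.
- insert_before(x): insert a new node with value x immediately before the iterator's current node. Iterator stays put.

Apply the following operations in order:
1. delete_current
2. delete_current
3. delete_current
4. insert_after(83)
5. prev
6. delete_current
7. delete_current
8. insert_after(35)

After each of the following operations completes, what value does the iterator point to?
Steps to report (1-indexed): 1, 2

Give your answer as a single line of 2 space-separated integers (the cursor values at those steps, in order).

Answer: 6 1

Derivation:
After 1 (delete_current): list=[6, 1, 9, 4, 5] cursor@6
After 2 (delete_current): list=[1, 9, 4, 5] cursor@1
After 3 (delete_current): list=[9, 4, 5] cursor@9
After 4 (insert_after(83)): list=[9, 83, 4, 5] cursor@9
After 5 (prev): list=[9, 83, 4, 5] cursor@9
After 6 (delete_current): list=[83, 4, 5] cursor@83
After 7 (delete_current): list=[4, 5] cursor@4
After 8 (insert_after(35)): list=[4, 35, 5] cursor@4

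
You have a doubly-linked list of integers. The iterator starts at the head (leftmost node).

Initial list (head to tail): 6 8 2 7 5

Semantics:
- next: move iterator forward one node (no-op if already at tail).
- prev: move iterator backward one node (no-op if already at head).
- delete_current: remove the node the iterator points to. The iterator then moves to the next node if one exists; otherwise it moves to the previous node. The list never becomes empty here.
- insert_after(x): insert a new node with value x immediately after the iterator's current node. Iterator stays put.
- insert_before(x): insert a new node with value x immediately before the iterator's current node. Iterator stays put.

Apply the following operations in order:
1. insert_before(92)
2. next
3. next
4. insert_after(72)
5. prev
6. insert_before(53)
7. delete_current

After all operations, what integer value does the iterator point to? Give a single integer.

After 1 (insert_before(92)): list=[92, 6, 8, 2, 7, 5] cursor@6
After 2 (next): list=[92, 6, 8, 2, 7, 5] cursor@8
After 3 (next): list=[92, 6, 8, 2, 7, 5] cursor@2
After 4 (insert_after(72)): list=[92, 6, 8, 2, 72, 7, 5] cursor@2
After 5 (prev): list=[92, 6, 8, 2, 72, 7, 5] cursor@8
After 6 (insert_before(53)): list=[92, 6, 53, 8, 2, 72, 7, 5] cursor@8
After 7 (delete_current): list=[92, 6, 53, 2, 72, 7, 5] cursor@2

Answer: 2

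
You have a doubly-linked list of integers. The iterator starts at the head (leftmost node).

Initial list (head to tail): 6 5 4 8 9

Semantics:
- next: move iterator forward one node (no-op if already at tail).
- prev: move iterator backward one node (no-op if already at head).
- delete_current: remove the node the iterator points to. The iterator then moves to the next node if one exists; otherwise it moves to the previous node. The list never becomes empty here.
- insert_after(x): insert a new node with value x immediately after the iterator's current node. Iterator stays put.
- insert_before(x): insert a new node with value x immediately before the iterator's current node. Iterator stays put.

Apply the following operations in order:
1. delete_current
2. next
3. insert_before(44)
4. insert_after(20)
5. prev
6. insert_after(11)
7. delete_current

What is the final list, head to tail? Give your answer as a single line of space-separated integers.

Answer: 5 11 4 20 8 9

Derivation:
After 1 (delete_current): list=[5, 4, 8, 9] cursor@5
After 2 (next): list=[5, 4, 8, 9] cursor@4
After 3 (insert_before(44)): list=[5, 44, 4, 8, 9] cursor@4
After 4 (insert_after(20)): list=[5, 44, 4, 20, 8, 9] cursor@4
After 5 (prev): list=[5, 44, 4, 20, 8, 9] cursor@44
After 6 (insert_after(11)): list=[5, 44, 11, 4, 20, 8, 9] cursor@44
After 7 (delete_current): list=[5, 11, 4, 20, 8, 9] cursor@11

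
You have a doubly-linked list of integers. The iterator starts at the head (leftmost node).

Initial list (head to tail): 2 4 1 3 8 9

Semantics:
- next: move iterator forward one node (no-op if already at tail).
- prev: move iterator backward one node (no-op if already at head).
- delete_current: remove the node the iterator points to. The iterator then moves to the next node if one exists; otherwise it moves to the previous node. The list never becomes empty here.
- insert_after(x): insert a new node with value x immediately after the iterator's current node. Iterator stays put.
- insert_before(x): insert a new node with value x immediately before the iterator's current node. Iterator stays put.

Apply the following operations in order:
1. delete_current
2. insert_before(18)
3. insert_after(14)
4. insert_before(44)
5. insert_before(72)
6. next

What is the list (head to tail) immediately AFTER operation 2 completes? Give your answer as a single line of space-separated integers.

Answer: 18 4 1 3 8 9

Derivation:
After 1 (delete_current): list=[4, 1, 3, 8, 9] cursor@4
After 2 (insert_before(18)): list=[18, 4, 1, 3, 8, 9] cursor@4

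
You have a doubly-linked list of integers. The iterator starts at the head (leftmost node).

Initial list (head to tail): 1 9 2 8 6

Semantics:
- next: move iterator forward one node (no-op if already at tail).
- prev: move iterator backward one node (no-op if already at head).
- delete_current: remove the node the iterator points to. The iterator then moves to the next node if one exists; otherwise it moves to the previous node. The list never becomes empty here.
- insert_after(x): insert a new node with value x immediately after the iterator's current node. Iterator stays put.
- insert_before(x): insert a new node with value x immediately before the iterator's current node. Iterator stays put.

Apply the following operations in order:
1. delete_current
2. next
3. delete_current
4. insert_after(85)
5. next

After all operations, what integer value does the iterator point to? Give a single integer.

Answer: 85

Derivation:
After 1 (delete_current): list=[9, 2, 8, 6] cursor@9
After 2 (next): list=[9, 2, 8, 6] cursor@2
After 3 (delete_current): list=[9, 8, 6] cursor@8
After 4 (insert_after(85)): list=[9, 8, 85, 6] cursor@8
After 5 (next): list=[9, 8, 85, 6] cursor@85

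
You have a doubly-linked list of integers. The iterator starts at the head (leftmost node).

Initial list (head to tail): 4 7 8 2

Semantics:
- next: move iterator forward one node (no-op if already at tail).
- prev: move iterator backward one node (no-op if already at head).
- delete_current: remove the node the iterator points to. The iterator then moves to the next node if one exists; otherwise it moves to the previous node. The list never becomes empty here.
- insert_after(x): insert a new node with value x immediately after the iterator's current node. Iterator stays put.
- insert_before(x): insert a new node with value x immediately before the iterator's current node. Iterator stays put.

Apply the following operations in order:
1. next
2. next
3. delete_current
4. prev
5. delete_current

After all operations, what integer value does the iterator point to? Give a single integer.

After 1 (next): list=[4, 7, 8, 2] cursor@7
After 2 (next): list=[4, 7, 8, 2] cursor@8
After 3 (delete_current): list=[4, 7, 2] cursor@2
After 4 (prev): list=[4, 7, 2] cursor@7
After 5 (delete_current): list=[4, 2] cursor@2

Answer: 2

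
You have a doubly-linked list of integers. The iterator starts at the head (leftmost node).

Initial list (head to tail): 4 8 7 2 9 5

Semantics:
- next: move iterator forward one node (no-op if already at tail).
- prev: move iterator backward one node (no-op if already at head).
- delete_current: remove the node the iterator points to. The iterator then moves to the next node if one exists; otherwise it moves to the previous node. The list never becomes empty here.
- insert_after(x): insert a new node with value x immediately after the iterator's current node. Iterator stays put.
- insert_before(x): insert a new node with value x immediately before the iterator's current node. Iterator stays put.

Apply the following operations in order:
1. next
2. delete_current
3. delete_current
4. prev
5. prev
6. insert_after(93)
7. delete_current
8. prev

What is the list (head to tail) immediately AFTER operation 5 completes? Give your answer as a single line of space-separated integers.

After 1 (next): list=[4, 8, 7, 2, 9, 5] cursor@8
After 2 (delete_current): list=[4, 7, 2, 9, 5] cursor@7
After 3 (delete_current): list=[4, 2, 9, 5] cursor@2
After 4 (prev): list=[4, 2, 9, 5] cursor@4
After 5 (prev): list=[4, 2, 9, 5] cursor@4

Answer: 4 2 9 5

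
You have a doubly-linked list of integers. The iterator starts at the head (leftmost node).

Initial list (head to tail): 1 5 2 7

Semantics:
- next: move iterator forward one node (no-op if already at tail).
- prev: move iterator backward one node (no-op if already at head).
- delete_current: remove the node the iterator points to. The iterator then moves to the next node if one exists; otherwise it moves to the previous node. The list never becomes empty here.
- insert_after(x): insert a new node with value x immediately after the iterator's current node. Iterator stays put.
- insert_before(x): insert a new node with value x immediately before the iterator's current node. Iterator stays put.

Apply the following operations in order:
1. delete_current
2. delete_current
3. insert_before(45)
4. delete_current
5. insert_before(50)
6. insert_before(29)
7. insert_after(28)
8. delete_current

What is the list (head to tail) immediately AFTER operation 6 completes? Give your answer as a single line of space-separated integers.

Answer: 45 50 29 7

Derivation:
After 1 (delete_current): list=[5, 2, 7] cursor@5
After 2 (delete_current): list=[2, 7] cursor@2
After 3 (insert_before(45)): list=[45, 2, 7] cursor@2
After 4 (delete_current): list=[45, 7] cursor@7
After 5 (insert_before(50)): list=[45, 50, 7] cursor@7
After 6 (insert_before(29)): list=[45, 50, 29, 7] cursor@7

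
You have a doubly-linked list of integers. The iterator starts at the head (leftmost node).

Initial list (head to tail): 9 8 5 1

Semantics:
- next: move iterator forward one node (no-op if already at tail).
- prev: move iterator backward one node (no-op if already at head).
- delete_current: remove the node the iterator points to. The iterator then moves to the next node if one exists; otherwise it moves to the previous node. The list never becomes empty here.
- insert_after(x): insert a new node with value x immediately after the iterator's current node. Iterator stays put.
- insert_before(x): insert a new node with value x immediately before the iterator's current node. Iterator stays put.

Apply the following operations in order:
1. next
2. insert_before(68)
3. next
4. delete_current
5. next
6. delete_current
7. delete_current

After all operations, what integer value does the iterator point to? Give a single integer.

After 1 (next): list=[9, 8, 5, 1] cursor@8
After 2 (insert_before(68)): list=[9, 68, 8, 5, 1] cursor@8
After 3 (next): list=[9, 68, 8, 5, 1] cursor@5
After 4 (delete_current): list=[9, 68, 8, 1] cursor@1
After 5 (next): list=[9, 68, 8, 1] cursor@1
After 6 (delete_current): list=[9, 68, 8] cursor@8
After 7 (delete_current): list=[9, 68] cursor@68

Answer: 68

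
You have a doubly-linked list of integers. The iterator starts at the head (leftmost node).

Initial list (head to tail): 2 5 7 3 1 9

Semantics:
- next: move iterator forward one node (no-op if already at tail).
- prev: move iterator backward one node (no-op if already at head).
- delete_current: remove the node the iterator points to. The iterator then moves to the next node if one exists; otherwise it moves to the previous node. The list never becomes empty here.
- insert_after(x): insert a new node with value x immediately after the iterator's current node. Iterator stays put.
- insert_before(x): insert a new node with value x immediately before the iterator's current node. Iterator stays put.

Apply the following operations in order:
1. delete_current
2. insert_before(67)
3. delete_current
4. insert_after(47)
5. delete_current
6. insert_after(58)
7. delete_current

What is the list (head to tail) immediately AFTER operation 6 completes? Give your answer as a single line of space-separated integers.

After 1 (delete_current): list=[5, 7, 3, 1, 9] cursor@5
After 2 (insert_before(67)): list=[67, 5, 7, 3, 1, 9] cursor@5
After 3 (delete_current): list=[67, 7, 3, 1, 9] cursor@7
After 4 (insert_after(47)): list=[67, 7, 47, 3, 1, 9] cursor@7
After 5 (delete_current): list=[67, 47, 3, 1, 9] cursor@47
After 6 (insert_after(58)): list=[67, 47, 58, 3, 1, 9] cursor@47

Answer: 67 47 58 3 1 9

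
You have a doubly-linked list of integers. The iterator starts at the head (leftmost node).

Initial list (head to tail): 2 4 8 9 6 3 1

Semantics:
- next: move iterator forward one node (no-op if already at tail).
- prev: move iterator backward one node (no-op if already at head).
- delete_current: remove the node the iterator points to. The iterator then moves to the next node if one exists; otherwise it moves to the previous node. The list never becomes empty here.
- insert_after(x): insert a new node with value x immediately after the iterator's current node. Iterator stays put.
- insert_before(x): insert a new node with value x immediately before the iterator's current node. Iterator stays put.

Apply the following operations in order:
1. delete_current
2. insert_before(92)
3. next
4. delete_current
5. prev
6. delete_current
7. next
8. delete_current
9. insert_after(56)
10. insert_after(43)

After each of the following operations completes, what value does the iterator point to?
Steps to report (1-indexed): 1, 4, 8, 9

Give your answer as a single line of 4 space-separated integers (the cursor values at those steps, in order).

Answer: 4 9 3 3

Derivation:
After 1 (delete_current): list=[4, 8, 9, 6, 3, 1] cursor@4
After 2 (insert_before(92)): list=[92, 4, 8, 9, 6, 3, 1] cursor@4
After 3 (next): list=[92, 4, 8, 9, 6, 3, 1] cursor@8
After 4 (delete_current): list=[92, 4, 9, 6, 3, 1] cursor@9
After 5 (prev): list=[92, 4, 9, 6, 3, 1] cursor@4
After 6 (delete_current): list=[92, 9, 6, 3, 1] cursor@9
After 7 (next): list=[92, 9, 6, 3, 1] cursor@6
After 8 (delete_current): list=[92, 9, 3, 1] cursor@3
After 9 (insert_after(56)): list=[92, 9, 3, 56, 1] cursor@3
After 10 (insert_after(43)): list=[92, 9, 3, 43, 56, 1] cursor@3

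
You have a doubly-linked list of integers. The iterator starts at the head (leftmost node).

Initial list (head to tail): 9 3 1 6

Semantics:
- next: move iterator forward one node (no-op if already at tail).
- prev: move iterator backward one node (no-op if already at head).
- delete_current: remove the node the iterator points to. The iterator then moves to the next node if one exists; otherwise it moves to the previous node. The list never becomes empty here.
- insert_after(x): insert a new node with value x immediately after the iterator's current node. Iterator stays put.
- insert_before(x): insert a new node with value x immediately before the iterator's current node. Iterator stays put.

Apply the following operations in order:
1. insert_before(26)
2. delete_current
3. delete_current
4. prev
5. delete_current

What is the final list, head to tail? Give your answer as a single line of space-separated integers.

Answer: 1 6

Derivation:
After 1 (insert_before(26)): list=[26, 9, 3, 1, 6] cursor@9
After 2 (delete_current): list=[26, 3, 1, 6] cursor@3
After 3 (delete_current): list=[26, 1, 6] cursor@1
After 4 (prev): list=[26, 1, 6] cursor@26
After 5 (delete_current): list=[1, 6] cursor@1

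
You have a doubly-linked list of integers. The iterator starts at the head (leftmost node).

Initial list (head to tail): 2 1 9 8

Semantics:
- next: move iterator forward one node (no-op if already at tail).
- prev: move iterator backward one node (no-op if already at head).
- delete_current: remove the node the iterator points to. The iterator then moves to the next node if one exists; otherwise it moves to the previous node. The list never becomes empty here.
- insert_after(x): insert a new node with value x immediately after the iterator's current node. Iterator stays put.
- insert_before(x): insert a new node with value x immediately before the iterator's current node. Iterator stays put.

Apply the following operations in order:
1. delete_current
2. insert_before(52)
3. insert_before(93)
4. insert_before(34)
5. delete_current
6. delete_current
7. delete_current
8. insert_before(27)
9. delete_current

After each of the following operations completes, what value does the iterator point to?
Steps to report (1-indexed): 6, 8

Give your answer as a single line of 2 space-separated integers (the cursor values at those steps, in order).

Answer: 8 34

Derivation:
After 1 (delete_current): list=[1, 9, 8] cursor@1
After 2 (insert_before(52)): list=[52, 1, 9, 8] cursor@1
After 3 (insert_before(93)): list=[52, 93, 1, 9, 8] cursor@1
After 4 (insert_before(34)): list=[52, 93, 34, 1, 9, 8] cursor@1
After 5 (delete_current): list=[52, 93, 34, 9, 8] cursor@9
After 6 (delete_current): list=[52, 93, 34, 8] cursor@8
After 7 (delete_current): list=[52, 93, 34] cursor@34
After 8 (insert_before(27)): list=[52, 93, 27, 34] cursor@34
After 9 (delete_current): list=[52, 93, 27] cursor@27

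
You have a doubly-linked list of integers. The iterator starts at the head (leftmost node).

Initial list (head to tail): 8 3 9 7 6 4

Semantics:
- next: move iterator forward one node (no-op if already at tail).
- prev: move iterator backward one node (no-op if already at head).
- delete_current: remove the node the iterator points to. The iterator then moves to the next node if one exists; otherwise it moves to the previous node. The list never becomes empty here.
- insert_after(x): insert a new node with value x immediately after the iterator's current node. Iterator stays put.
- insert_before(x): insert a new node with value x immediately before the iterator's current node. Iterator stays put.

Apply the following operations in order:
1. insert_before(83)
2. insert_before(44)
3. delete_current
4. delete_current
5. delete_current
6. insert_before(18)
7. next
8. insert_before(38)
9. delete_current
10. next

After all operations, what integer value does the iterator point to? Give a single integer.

After 1 (insert_before(83)): list=[83, 8, 3, 9, 7, 6, 4] cursor@8
After 2 (insert_before(44)): list=[83, 44, 8, 3, 9, 7, 6, 4] cursor@8
After 3 (delete_current): list=[83, 44, 3, 9, 7, 6, 4] cursor@3
After 4 (delete_current): list=[83, 44, 9, 7, 6, 4] cursor@9
After 5 (delete_current): list=[83, 44, 7, 6, 4] cursor@7
After 6 (insert_before(18)): list=[83, 44, 18, 7, 6, 4] cursor@7
After 7 (next): list=[83, 44, 18, 7, 6, 4] cursor@6
After 8 (insert_before(38)): list=[83, 44, 18, 7, 38, 6, 4] cursor@6
After 9 (delete_current): list=[83, 44, 18, 7, 38, 4] cursor@4
After 10 (next): list=[83, 44, 18, 7, 38, 4] cursor@4

Answer: 4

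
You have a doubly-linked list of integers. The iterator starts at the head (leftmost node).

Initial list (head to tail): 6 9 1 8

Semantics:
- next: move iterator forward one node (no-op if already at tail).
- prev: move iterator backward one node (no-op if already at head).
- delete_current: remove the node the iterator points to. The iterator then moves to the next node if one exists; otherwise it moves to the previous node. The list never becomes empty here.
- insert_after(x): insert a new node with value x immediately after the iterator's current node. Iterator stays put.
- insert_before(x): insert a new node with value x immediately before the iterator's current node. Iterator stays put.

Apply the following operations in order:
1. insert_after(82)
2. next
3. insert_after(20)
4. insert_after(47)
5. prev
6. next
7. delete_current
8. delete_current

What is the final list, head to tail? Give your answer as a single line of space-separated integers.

Answer: 6 20 9 1 8

Derivation:
After 1 (insert_after(82)): list=[6, 82, 9, 1, 8] cursor@6
After 2 (next): list=[6, 82, 9, 1, 8] cursor@82
After 3 (insert_after(20)): list=[6, 82, 20, 9, 1, 8] cursor@82
After 4 (insert_after(47)): list=[6, 82, 47, 20, 9, 1, 8] cursor@82
After 5 (prev): list=[6, 82, 47, 20, 9, 1, 8] cursor@6
After 6 (next): list=[6, 82, 47, 20, 9, 1, 8] cursor@82
After 7 (delete_current): list=[6, 47, 20, 9, 1, 8] cursor@47
After 8 (delete_current): list=[6, 20, 9, 1, 8] cursor@20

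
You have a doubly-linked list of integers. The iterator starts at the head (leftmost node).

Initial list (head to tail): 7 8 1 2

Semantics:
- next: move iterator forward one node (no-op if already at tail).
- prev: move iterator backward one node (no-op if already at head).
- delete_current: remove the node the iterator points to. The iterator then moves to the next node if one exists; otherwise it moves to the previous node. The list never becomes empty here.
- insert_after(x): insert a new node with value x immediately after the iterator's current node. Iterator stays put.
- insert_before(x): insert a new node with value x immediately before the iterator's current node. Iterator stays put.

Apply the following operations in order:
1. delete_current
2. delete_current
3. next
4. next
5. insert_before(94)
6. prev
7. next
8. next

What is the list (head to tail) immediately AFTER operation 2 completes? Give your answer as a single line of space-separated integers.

Answer: 1 2

Derivation:
After 1 (delete_current): list=[8, 1, 2] cursor@8
After 2 (delete_current): list=[1, 2] cursor@1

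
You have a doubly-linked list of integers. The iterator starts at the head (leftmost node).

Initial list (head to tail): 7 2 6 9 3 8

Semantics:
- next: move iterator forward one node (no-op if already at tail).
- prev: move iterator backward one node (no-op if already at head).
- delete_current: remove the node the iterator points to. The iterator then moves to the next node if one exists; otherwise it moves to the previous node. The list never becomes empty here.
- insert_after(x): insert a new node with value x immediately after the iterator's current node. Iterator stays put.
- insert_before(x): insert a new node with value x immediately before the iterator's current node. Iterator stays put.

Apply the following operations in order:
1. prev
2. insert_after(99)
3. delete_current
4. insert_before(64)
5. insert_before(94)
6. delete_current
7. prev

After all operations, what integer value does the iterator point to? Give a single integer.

After 1 (prev): list=[7, 2, 6, 9, 3, 8] cursor@7
After 2 (insert_after(99)): list=[7, 99, 2, 6, 9, 3, 8] cursor@7
After 3 (delete_current): list=[99, 2, 6, 9, 3, 8] cursor@99
After 4 (insert_before(64)): list=[64, 99, 2, 6, 9, 3, 8] cursor@99
After 5 (insert_before(94)): list=[64, 94, 99, 2, 6, 9, 3, 8] cursor@99
After 6 (delete_current): list=[64, 94, 2, 6, 9, 3, 8] cursor@2
After 7 (prev): list=[64, 94, 2, 6, 9, 3, 8] cursor@94

Answer: 94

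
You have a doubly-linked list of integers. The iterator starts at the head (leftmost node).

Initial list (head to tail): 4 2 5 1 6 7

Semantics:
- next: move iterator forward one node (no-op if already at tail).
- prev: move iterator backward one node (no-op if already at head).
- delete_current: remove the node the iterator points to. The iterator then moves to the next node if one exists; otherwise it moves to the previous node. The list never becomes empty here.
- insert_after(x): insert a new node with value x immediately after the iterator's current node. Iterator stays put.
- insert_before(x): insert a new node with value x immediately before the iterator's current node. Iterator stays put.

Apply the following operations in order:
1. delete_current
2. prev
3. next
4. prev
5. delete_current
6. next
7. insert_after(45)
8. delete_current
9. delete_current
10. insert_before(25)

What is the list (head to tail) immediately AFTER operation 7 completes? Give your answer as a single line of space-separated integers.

After 1 (delete_current): list=[2, 5, 1, 6, 7] cursor@2
After 2 (prev): list=[2, 5, 1, 6, 7] cursor@2
After 3 (next): list=[2, 5, 1, 6, 7] cursor@5
After 4 (prev): list=[2, 5, 1, 6, 7] cursor@2
After 5 (delete_current): list=[5, 1, 6, 7] cursor@5
After 6 (next): list=[5, 1, 6, 7] cursor@1
After 7 (insert_after(45)): list=[5, 1, 45, 6, 7] cursor@1

Answer: 5 1 45 6 7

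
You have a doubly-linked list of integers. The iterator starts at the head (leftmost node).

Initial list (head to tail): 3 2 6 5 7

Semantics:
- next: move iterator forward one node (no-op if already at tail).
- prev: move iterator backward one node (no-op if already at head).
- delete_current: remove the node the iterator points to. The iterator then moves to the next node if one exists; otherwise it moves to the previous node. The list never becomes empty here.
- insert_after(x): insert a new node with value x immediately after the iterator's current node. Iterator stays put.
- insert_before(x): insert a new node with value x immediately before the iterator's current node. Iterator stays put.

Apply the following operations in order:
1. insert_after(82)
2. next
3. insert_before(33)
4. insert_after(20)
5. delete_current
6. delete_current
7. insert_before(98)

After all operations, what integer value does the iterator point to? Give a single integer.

After 1 (insert_after(82)): list=[3, 82, 2, 6, 5, 7] cursor@3
After 2 (next): list=[3, 82, 2, 6, 5, 7] cursor@82
After 3 (insert_before(33)): list=[3, 33, 82, 2, 6, 5, 7] cursor@82
After 4 (insert_after(20)): list=[3, 33, 82, 20, 2, 6, 5, 7] cursor@82
After 5 (delete_current): list=[3, 33, 20, 2, 6, 5, 7] cursor@20
After 6 (delete_current): list=[3, 33, 2, 6, 5, 7] cursor@2
After 7 (insert_before(98)): list=[3, 33, 98, 2, 6, 5, 7] cursor@2

Answer: 2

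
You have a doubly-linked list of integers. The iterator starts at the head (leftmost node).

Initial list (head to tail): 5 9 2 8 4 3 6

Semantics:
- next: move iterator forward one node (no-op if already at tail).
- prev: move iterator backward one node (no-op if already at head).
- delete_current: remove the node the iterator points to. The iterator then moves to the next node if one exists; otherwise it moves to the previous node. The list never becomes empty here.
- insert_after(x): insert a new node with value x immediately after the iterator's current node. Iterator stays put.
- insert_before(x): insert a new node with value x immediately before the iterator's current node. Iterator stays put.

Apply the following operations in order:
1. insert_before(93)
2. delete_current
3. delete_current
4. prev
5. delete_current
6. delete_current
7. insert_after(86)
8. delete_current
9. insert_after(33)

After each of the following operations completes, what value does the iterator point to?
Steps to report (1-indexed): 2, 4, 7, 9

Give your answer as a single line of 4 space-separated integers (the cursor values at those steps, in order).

After 1 (insert_before(93)): list=[93, 5, 9, 2, 8, 4, 3, 6] cursor@5
After 2 (delete_current): list=[93, 9, 2, 8, 4, 3, 6] cursor@9
After 3 (delete_current): list=[93, 2, 8, 4, 3, 6] cursor@2
After 4 (prev): list=[93, 2, 8, 4, 3, 6] cursor@93
After 5 (delete_current): list=[2, 8, 4, 3, 6] cursor@2
After 6 (delete_current): list=[8, 4, 3, 6] cursor@8
After 7 (insert_after(86)): list=[8, 86, 4, 3, 6] cursor@8
After 8 (delete_current): list=[86, 4, 3, 6] cursor@86
After 9 (insert_after(33)): list=[86, 33, 4, 3, 6] cursor@86

Answer: 9 93 8 86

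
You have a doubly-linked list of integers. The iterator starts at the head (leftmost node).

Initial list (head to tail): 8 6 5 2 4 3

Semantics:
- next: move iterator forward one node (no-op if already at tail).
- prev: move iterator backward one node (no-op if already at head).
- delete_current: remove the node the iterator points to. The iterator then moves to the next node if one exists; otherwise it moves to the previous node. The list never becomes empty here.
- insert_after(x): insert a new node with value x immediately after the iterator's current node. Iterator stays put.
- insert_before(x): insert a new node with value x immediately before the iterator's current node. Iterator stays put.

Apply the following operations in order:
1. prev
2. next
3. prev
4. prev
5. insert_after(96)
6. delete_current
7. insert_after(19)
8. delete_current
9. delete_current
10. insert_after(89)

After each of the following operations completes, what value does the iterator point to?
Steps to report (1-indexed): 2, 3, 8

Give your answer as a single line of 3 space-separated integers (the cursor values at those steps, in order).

After 1 (prev): list=[8, 6, 5, 2, 4, 3] cursor@8
After 2 (next): list=[8, 6, 5, 2, 4, 3] cursor@6
After 3 (prev): list=[8, 6, 5, 2, 4, 3] cursor@8
After 4 (prev): list=[8, 6, 5, 2, 4, 3] cursor@8
After 5 (insert_after(96)): list=[8, 96, 6, 5, 2, 4, 3] cursor@8
After 6 (delete_current): list=[96, 6, 5, 2, 4, 3] cursor@96
After 7 (insert_after(19)): list=[96, 19, 6, 5, 2, 4, 3] cursor@96
After 8 (delete_current): list=[19, 6, 5, 2, 4, 3] cursor@19
After 9 (delete_current): list=[6, 5, 2, 4, 3] cursor@6
After 10 (insert_after(89)): list=[6, 89, 5, 2, 4, 3] cursor@6

Answer: 6 8 19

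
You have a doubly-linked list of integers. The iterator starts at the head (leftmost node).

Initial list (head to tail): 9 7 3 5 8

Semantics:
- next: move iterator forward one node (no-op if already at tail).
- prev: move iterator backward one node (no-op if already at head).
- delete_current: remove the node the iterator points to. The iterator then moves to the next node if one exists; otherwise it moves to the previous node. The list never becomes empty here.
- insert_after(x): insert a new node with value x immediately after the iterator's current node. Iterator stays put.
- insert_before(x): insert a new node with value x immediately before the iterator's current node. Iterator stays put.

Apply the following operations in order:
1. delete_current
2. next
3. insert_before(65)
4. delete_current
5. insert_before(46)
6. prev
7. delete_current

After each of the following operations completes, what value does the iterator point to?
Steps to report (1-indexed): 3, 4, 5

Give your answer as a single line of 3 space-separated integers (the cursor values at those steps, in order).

Answer: 3 5 5

Derivation:
After 1 (delete_current): list=[7, 3, 5, 8] cursor@7
After 2 (next): list=[7, 3, 5, 8] cursor@3
After 3 (insert_before(65)): list=[7, 65, 3, 5, 8] cursor@3
After 4 (delete_current): list=[7, 65, 5, 8] cursor@5
After 5 (insert_before(46)): list=[7, 65, 46, 5, 8] cursor@5
After 6 (prev): list=[7, 65, 46, 5, 8] cursor@46
After 7 (delete_current): list=[7, 65, 5, 8] cursor@5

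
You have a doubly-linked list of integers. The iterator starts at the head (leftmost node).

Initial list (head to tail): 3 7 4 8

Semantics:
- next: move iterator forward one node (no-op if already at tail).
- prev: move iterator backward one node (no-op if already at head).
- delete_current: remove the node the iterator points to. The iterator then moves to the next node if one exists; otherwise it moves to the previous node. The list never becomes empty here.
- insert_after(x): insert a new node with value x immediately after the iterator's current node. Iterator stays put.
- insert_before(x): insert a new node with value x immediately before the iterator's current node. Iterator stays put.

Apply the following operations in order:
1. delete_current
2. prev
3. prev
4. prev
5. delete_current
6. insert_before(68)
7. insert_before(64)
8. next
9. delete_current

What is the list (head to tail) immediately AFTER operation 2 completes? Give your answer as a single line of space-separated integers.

Answer: 7 4 8

Derivation:
After 1 (delete_current): list=[7, 4, 8] cursor@7
After 2 (prev): list=[7, 4, 8] cursor@7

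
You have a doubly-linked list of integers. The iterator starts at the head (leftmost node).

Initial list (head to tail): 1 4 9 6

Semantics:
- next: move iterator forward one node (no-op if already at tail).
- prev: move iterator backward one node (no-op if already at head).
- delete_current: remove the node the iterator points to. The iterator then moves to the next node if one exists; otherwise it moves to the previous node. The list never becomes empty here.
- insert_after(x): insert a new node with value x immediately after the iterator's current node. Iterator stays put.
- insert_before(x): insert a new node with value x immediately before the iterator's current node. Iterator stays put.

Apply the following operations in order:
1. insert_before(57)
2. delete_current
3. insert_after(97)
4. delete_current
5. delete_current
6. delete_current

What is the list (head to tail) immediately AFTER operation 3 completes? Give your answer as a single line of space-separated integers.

Answer: 57 4 97 9 6

Derivation:
After 1 (insert_before(57)): list=[57, 1, 4, 9, 6] cursor@1
After 2 (delete_current): list=[57, 4, 9, 6] cursor@4
After 3 (insert_after(97)): list=[57, 4, 97, 9, 6] cursor@4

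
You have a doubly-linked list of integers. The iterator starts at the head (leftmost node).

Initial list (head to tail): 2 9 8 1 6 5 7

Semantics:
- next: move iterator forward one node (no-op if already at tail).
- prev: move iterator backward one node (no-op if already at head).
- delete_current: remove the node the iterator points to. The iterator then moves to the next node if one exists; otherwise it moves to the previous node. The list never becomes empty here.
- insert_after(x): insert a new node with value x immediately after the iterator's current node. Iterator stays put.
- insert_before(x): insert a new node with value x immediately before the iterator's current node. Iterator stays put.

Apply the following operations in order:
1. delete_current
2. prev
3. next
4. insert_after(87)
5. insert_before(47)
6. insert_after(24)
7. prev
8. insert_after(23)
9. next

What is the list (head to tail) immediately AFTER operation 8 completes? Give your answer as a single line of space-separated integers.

Answer: 9 47 23 8 24 87 1 6 5 7

Derivation:
After 1 (delete_current): list=[9, 8, 1, 6, 5, 7] cursor@9
After 2 (prev): list=[9, 8, 1, 6, 5, 7] cursor@9
After 3 (next): list=[9, 8, 1, 6, 5, 7] cursor@8
After 4 (insert_after(87)): list=[9, 8, 87, 1, 6, 5, 7] cursor@8
After 5 (insert_before(47)): list=[9, 47, 8, 87, 1, 6, 5, 7] cursor@8
After 6 (insert_after(24)): list=[9, 47, 8, 24, 87, 1, 6, 5, 7] cursor@8
After 7 (prev): list=[9, 47, 8, 24, 87, 1, 6, 5, 7] cursor@47
After 8 (insert_after(23)): list=[9, 47, 23, 8, 24, 87, 1, 6, 5, 7] cursor@47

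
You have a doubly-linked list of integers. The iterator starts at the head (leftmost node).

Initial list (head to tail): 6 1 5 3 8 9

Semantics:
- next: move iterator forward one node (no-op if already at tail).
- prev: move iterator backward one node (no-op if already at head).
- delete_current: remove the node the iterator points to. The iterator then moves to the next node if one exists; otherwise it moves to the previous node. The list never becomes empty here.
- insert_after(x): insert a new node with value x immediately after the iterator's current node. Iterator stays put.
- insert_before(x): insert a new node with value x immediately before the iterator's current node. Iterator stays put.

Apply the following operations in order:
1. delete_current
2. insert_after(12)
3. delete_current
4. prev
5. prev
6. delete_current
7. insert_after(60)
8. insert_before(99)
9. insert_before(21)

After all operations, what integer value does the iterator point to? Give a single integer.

After 1 (delete_current): list=[1, 5, 3, 8, 9] cursor@1
After 2 (insert_after(12)): list=[1, 12, 5, 3, 8, 9] cursor@1
After 3 (delete_current): list=[12, 5, 3, 8, 9] cursor@12
After 4 (prev): list=[12, 5, 3, 8, 9] cursor@12
After 5 (prev): list=[12, 5, 3, 8, 9] cursor@12
After 6 (delete_current): list=[5, 3, 8, 9] cursor@5
After 7 (insert_after(60)): list=[5, 60, 3, 8, 9] cursor@5
After 8 (insert_before(99)): list=[99, 5, 60, 3, 8, 9] cursor@5
After 9 (insert_before(21)): list=[99, 21, 5, 60, 3, 8, 9] cursor@5

Answer: 5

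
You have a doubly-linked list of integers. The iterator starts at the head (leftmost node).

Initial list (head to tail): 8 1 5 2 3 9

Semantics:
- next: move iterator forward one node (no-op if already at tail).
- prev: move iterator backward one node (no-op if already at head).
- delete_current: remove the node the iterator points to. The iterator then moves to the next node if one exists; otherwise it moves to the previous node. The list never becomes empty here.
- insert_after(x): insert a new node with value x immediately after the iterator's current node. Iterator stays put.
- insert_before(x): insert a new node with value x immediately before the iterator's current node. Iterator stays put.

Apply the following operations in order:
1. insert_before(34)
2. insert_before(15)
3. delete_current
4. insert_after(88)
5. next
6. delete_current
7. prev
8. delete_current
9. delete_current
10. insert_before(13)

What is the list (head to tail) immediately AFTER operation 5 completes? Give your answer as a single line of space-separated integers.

Answer: 34 15 1 88 5 2 3 9

Derivation:
After 1 (insert_before(34)): list=[34, 8, 1, 5, 2, 3, 9] cursor@8
After 2 (insert_before(15)): list=[34, 15, 8, 1, 5, 2, 3, 9] cursor@8
After 3 (delete_current): list=[34, 15, 1, 5, 2, 3, 9] cursor@1
After 4 (insert_after(88)): list=[34, 15, 1, 88, 5, 2, 3, 9] cursor@1
After 5 (next): list=[34, 15, 1, 88, 5, 2, 3, 9] cursor@88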